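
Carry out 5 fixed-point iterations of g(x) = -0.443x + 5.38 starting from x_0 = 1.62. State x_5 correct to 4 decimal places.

x_1 = g(1.620000) = 4.662340
x_2 = g(4.662340) = 3.314583
x_3 = g(3.314583) = 3.911640
x_4 = g(3.911640) = 3.647144
x_5 = g(3.647144) = 3.764315

3.7643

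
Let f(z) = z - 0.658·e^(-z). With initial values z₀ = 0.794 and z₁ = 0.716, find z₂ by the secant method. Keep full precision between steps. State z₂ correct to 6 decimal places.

Secant update: z_(k+1) = z_k − f(z_k)·(z_k − z_(k-1))/(f(z_k) − f(z_(k-1))).
f(z_0) = 0.496562, f(z_1) = 0.394433
z_2 = 0.716000 - (0.394433)·(0.716000 - 0.794000)/(0.394433 - (0.496562)) = 0.414755; f(z_2) = -0.019855

0.414755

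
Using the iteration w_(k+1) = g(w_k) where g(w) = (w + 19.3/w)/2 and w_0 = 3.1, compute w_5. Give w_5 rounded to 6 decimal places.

4.393177

w_1 = g(3.100000) = 4.662903
w_2 = g(4.662903) = 4.400978
w_3 = g(4.400978) = 4.393183
w_4 = g(4.393183) = 4.393177
w_5 = g(4.393177) = 4.393177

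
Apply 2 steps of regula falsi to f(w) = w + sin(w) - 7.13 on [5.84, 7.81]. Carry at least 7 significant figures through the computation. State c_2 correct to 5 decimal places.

f(5.840000) = -1.718819, f(7.810000) = 1.679033
step 1: c = 6.836534, f(c) = 0.232072 > 0 → new bracket [5.840000, 6.836534]
step 2: c = 6.717989, f(c) = 0.009221 > 0 → new bracket [5.840000, 6.717989]

6.71799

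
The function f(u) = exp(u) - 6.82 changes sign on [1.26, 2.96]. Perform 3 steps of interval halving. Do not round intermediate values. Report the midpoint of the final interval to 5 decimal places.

f(1.260000) = -3.294579, f(2.960000) = 12.477972 (opposite signs)
step 1: m = 2.110000, f(m) = 1.428241 > 0 → root in [1.260000, 2.110000]
step 2: m = 1.685000, f(m) = -1.427549 < 0 → root in [1.685000, 2.110000]
step 3: m = 1.897500, f(m) = -0.150799 < 0 → root in [1.897500, 2.110000]
Midpoint of [1.897500, 2.110000] = 2.003750

2.00375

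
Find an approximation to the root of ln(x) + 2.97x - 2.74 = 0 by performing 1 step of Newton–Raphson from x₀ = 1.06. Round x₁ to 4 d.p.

0.9408

Newton update: x ← x − f(x)/f'(x).
f'(x) = 1/x + 2.97
x_0 = 1.060000: f = 0.466469, f' = 3.913396 → x_1 = 1.060000 - (0.466469)/(3.913396) = 0.940802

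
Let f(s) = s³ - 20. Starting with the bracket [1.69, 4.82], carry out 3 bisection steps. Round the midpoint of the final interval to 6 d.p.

f(1.690000) = -15.173191, f(4.820000) = 91.980168 (opposite signs)
step 1: m = 3.255000, f(m) = 14.486806 > 0 → root in [1.690000, 3.255000]
step 2: m = 2.472500, f(m) = -4.884974 < 0 → root in [2.472500, 3.255000]
step 3: m = 2.863750, f(m) = 3.485797 > 0 → root in [2.472500, 2.863750]
Midpoint of [2.472500, 2.863750] = 2.668125

2.668125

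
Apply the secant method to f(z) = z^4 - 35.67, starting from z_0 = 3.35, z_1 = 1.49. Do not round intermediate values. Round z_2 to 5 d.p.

1.96249

f(z_0) = 90.274506, f(z_1) = -30.741156
z_2 = 1.490000 - (-30.741156)·(1.490000 - 3.350000)/(-30.741156 - (90.274506)) = 1.962489; f(z_2) = -20.837007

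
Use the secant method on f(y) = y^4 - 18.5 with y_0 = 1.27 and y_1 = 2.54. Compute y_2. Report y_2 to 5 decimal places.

1.78743

f(y_0) = -15.898554, f(y_1) = 23.123143
y_2 = 2.540000 - (23.123143)·(2.540000 - 1.270000)/(23.123143 - (-15.898554)) = 1.787434; f(y_2) = -8.292478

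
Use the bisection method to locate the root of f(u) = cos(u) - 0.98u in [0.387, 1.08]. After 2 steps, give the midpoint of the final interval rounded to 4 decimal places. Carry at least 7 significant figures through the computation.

0.8201

f(0.387000) = 0.546785, f(1.080000) = -0.587072 (opposite signs)
step 1: m = 0.733500, f(m) = 0.024006 > 0 → root in [0.733500, 1.080000]
step 2: m = 0.906750, f(m) = -0.272307 < 0 → root in [0.733500, 0.906750]
Midpoint of [0.733500, 0.906750] = 0.820125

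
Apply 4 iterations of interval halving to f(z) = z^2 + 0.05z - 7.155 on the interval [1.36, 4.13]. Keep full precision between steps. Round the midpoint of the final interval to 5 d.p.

2.65844

f(1.360000) = -5.237400, f(4.130000) = 10.108400 (opposite signs)
step 1: m = 2.745000, f(m) = 0.517275 > 0 → root in [1.360000, 2.745000]
step 2: m = 2.052500, f(m) = -2.839619 < 0 → root in [2.052500, 2.745000]
step 3: m = 2.398750, f(m) = -1.281061 < 0 → root in [2.398750, 2.745000]
step 4: m = 2.571875, f(m) = -0.411865 < 0 → root in [2.571875, 2.745000]
Midpoint of [2.571875, 2.745000] = 2.658438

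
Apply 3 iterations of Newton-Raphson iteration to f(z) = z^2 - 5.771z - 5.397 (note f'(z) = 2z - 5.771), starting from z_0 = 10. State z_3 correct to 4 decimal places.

z_0 = 10.000000: f = 36.893000, f' = 14.229000 → z_1 = 10.000000 - (36.893000)/(14.229000) = 7.407197
z_1 = 7.407197: f = 6.722630, f' = 9.043393 → z_2 = 7.407197 - (6.722630)/(9.043393) = 6.663822
z_2 = 6.663822: f = 0.552606, f' = 7.556644 → z_3 = 6.663822 - (0.552606)/(7.556644) = 6.590693

6.5907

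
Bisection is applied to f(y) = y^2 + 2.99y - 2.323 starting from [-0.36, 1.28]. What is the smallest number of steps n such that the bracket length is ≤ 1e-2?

8

Initial width b − a = 1.28 − -0.36 = 1.640000.
After n steps the width is (b−a)/2^n; need (b−a)/2^n ≤ 1e-2.
So n ≥ log₂(1.640000/1e-2) = log₂(164.0000) ≈ 7.3576.
Hence n = 8.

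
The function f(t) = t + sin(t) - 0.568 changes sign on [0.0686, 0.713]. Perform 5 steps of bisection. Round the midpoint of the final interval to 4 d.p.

0.2800

f(0.068600) = -0.430854, f(0.713000) = 0.799106 (opposite signs)
step 1: m = 0.390800, f(m) = 0.203728 > 0 → root in [0.068600, 0.390800]
step 2: m = 0.229700, f(m) = -0.110615 < 0 → root in [0.229700, 0.390800]
step 3: m = 0.310250, f(m) = 0.047547 > 0 → root in [0.229700, 0.310250]
step 4: m = 0.269975, f(m) = -0.031318 < 0 → root in [0.269975, 0.310250]
step 5: m = 0.290112, f(m) = 0.008173 > 0 → root in [0.269975, 0.290112]
Midpoint of [0.269975, 0.290112] = 0.280044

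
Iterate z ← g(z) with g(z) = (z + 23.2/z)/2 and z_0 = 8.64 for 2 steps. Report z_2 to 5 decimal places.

z_1 = g(8.640000) = 5.662593
z_2 = g(5.662593) = 4.879828

4.87983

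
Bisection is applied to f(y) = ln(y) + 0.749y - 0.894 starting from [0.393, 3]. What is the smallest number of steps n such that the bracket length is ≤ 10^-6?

22

Initial width b − a = 3 − 0.393 = 2.607000.
After n steps the width is (b−a)/2^n; need (b−a)/2^n ≤ 10^-6.
So n ≥ log₂(2.607000/10^-6) = log₂(2607000.0000) ≈ 21.3140.
Hence n = 22.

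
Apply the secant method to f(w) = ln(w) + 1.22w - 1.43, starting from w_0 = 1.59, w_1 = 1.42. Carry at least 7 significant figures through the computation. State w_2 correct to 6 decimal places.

f(w_0) = 0.973534, f(w_1) = 0.653057
w_2 = 1.420000 - (0.653057)·(1.420000 - 1.590000)/(0.653057 - (0.973534)) = 1.073580; f(w_2) = -0.049233

1.073580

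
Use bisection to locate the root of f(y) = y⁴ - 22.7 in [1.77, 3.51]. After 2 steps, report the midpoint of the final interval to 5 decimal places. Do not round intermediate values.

1.98750

f(1.770000) = -12.884938, f(3.510000) = 129.084864 (opposite signs)
step 1: m = 2.640000, f(m) = 25.875324 > 0 → root in [1.770000, 2.640000]
step 2: m = 2.205000, f(m) = 0.939287 > 0 → root in [1.770000, 2.205000]
Midpoint of [1.770000, 2.205000] = 1.987500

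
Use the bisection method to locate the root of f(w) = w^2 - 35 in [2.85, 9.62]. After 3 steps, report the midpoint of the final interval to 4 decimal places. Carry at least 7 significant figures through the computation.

5.8119

f(2.850000) = -26.877500, f(9.620000) = 57.544400 (opposite signs)
step 1: m = 6.235000, f(m) = 3.875225 > 0 → root in [2.850000, 6.235000]
step 2: m = 4.542500, f(m) = -14.365694 < 0 → root in [4.542500, 6.235000]
step 3: m = 5.388750, f(m) = -5.961373 < 0 → root in [5.388750, 6.235000]
Midpoint of [5.388750, 6.235000] = 5.811875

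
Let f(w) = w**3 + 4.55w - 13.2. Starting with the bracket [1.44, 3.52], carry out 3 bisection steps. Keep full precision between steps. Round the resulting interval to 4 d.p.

[1.7000, 1.9600]

f(1.440000) = -3.662016, f(3.520000) = 46.430208 (opposite signs)
step 1: m = 2.480000, f(m) = 13.336992 > 0 → root in [1.440000, 2.480000]
step 2: m = 1.960000, f(m) = 3.247536 > 0 → root in [1.440000, 1.960000]
step 3: m = 1.700000, f(m) = -0.552000 < 0 → root in [1.700000, 1.960000]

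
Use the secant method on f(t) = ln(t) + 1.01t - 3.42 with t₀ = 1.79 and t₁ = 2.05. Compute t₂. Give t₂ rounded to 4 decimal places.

f(t_0) = -1.029884, f(t_1) = -0.631660
t_2 = 2.050000 - (-0.631660)·(2.050000 - 1.790000)/(-0.631660 - (-1.029884)) = 2.462410; f(t_2) = -0.031825

2.4624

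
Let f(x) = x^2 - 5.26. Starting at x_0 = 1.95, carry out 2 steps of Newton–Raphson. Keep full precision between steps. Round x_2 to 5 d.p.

f'(x) = 2x
x_0 = 1.950000: f = -1.457500, f' = 3.900000 → x_1 = 1.950000 - (-1.457500)/(3.900000) = 2.323718
x_1 = 2.323718: f = 0.139665, f' = 4.647436 → x_2 = 2.323718 - (0.139665)/(4.647436) = 2.293666

2.29367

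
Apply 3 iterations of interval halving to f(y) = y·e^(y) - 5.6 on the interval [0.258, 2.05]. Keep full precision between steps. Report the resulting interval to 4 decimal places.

[1.3780, 1.6020]

f(0.258000) = -5.266061, f(2.050000) = 10.324197 (opposite signs)
step 1: m = 1.154000, f(m) = -1.940838 < 0 → root in [1.154000, 2.050000]
step 2: m = 1.602000, f(m) = 2.350643 > 0 → root in [1.154000, 1.602000]
step 3: m = 1.378000, f(m) = -0.133529 < 0 → root in [1.378000, 1.602000]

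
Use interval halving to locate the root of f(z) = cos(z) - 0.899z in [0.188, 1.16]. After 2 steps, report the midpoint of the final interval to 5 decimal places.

0.79550

f(0.188000) = 0.813368, f(1.160000) = -0.643500 (opposite signs)
step 1: m = 0.674000, f(m) = 0.175405 > 0 → root in [0.674000, 1.160000]
step 2: m = 0.917000, f(m) = -0.216179 < 0 → root in [0.674000, 0.917000]
Midpoint of [0.674000, 0.917000] = 0.795500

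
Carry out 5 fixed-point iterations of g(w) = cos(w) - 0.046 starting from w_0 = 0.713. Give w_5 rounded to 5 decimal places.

0.71124

w_1 = g(0.713000) = 0.710403
w_2 = g(0.710403) = 0.712099
w_3 = g(0.712099) = 0.710992
w_4 = g(0.710992) = 0.711715
w_5 = g(0.711715) = 0.711243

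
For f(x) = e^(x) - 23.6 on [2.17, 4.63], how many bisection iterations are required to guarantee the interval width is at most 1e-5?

Initial width b − a = 4.63 − 2.17 = 2.460000.
After n steps the width is (b−a)/2^n; need (b−a)/2^n ≤ 1e-5.
So n ≥ log₂(2.460000/1e-5) = log₂(246000.0000) ≈ 17.9083.
Hence n = 18.

18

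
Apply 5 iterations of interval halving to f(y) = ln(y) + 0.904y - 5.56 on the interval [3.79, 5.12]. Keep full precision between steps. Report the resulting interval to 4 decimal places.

[4.4550, 4.4966]

f(3.790000) = -0.801474, f(5.120000) = 0.701634 (opposite signs)
step 1: m = 4.455000, f(m) = -0.038653 < 0 → root in [4.455000, 5.120000]
step 2: m = 4.787500, f(m) = 0.333908 > 0 → root in [4.455000, 4.787500]
step 3: m = 4.621250, f(m) = 0.148275 > 0 → root in [4.455000, 4.621250]
step 4: m = 4.538125, f(m) = 0.054979 > 0 → root in [4.455000, 4.538125]
step 5: m = 4.496562, f(m) = 0.008206 > 0 → root in [4.455000, 4.496562]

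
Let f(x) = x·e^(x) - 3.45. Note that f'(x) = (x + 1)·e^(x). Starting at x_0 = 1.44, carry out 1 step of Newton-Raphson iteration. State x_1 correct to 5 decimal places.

1.18484

x_0 = 1.440000: f = 2.627802, f' = 10.298498 → x_1 = 1.440000 - (2.627802)/(10.298498) = 1.184836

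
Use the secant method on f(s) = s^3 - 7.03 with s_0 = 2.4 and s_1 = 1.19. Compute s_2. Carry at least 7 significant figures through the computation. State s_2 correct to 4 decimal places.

f(s_0) = 6.794000, f(s_1) = -5.344841
s_2 = 1.190000 - (-5.344841)·(1.190000 - 2.400000)/(-5.344841 - (6.794000)) = 1.722774; f(s_2) = -1.916893

1.7228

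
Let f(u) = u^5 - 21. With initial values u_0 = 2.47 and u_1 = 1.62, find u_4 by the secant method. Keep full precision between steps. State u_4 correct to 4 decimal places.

f(u_0) = 70.935823, f(u_1) = -9.842290
u_2 = 1.620000 - (-9.842290)·(1.620000 - 2.470000)/(-9.842290 - (70.935823)) = 1.723567; f(u_2) = -5.789593
u_3 = 1.723567 - (-5.789593)·(1.723567 - 1.620000)/(-5.789593 - (-9.842290)) = 1.871520; f(u_3) = 1.960055
u_4 = 1.871520 - (1.960055)·(1.871520 - 1.723567)/(1.960055 - (-5.789593)) = 1.834100; f(u_4) = -0.245378

1.8341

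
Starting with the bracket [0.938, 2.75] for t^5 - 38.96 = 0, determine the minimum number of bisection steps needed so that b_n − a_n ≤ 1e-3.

11

Initial width b − a = 2.75 − 0.938 = 1.812000.
After n steps the width is (b−a)/2^n; need (b−a)/2^n ≤ 1e-3.
So n ≥ log₂(1.812000/1e-3) = log₂(1812.0000) ≈ 10.8234.
Hence n = 11.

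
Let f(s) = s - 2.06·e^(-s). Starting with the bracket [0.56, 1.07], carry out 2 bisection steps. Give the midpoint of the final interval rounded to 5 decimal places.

0.87875

f(0.560000) = -0.616691, f(1.070000) = 0.363402 (opposite signs)
step 1: m = 0.815000, f(m) = -0.096837 < 0 → root in [0.815000, 1.070000]
step 2: m = 0.942500, f(m) = 0.139816 > 0 → root in [0.815000, 0.942500]
Midpoint of [0.815000, 0.942500] = 0.878750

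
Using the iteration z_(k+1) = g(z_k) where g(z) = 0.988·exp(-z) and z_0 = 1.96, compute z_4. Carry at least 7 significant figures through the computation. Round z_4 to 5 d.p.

0.65031

z_1 = g(1.960000) = 0.139168
z_2 = g(0.139168) = 0.859641
z_3 = g(0.859641) = 0.418234
z_4 = g(0.418234) = 0.650309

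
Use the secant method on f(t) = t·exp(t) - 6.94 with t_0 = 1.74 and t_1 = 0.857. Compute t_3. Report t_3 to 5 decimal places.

f(t_0) = 2.973378, f(t_1) = -4.920838
t_2 = 0.857000 - (-4.920838)·(0.857000 - 1.740000)/(-4.920838 - (2.973378)) = 1.407416; f(t_2) = -1.190167
t_3 = 1.407416 - (-1.190167)·(1.407416 - 0.857000)/(-1.190167 - (-4.920838)) = 1.583010; f(t_3) = 0.768618

1.58301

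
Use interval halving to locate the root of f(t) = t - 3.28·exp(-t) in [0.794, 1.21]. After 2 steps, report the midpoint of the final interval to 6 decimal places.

1.054000

f(0.794000) = -0.688668, f(1.210000) = 0.231913 (opposite signs)
step 1: m = 1.002000, f(m) = -0.202234 < 0 → root in [1.002000, 1.210000]
step 2: m = 1.106000, f(m) = 0.020714 > 0 → root in [1.002000, 1.106000]
Midpoint of [1.002000, 1.106000] = 1.054000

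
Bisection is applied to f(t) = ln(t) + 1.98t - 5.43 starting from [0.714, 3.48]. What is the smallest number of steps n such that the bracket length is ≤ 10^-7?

Initial width b − a = 3.48 − 0.714 = 2.766000.
After n steps the width is (b−a)/2^n; need (b−a)/2^n ≤ 10^-7.
So n ≥ log₂(2.766000/10^-7) = log₂(27660000.0000) ≈ 24.7213.
Hence n = 25.

25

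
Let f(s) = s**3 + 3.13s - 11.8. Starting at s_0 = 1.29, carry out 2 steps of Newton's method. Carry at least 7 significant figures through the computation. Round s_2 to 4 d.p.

Newton update: s ← s − f(s)/f'(s).
f'(s) = 3s**2 + 3.13
s_0 = 1.290000: f = -5.615611, f' = 8.122300 → s_1 = 1.290000 - (-5.615611)/(8.122300) = 1.981382
s_1 = 1.981382: f = 2.180381, f' = 14.907622 → s_2 = 1.981382 - (2.180381)/(14.907622) = 1.835122

1.8351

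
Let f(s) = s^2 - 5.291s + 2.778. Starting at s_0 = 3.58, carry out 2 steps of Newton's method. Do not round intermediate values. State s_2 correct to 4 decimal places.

4.7825

f'(s) = 2s - 5.291
s_0 = 3.580000: f = -3.347380, f' = 1.869000 → s_1 = 3.580000 - (-3.347380)/(1.869000) = 5.371001
s_1 = 5.371001: f = 3.207683, f' = 5.451001 → s_2 = 5.371001 - (3.207683)/(5.451001) = 4.782543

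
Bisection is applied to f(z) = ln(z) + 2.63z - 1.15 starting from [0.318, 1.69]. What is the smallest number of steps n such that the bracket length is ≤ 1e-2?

8

Initial width b − a = 1.69 − 0.318 = 1.372000.
After n steps the width is (b−a)/2^n; need (b−a)/2^n ≤ 1e-2.
So n ≥ log₂(1.372000/1e-2) = log₂(137.2000) ≈ 7.1001.
Hence n = 8.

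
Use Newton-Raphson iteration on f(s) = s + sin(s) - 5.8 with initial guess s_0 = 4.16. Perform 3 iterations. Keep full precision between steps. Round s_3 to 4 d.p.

Newton update: s ← s − f(s)/f'(s).
f'(s) = 1 + cos(s)
s_0 = 4.160000: f = -2.491273, f' = 0.475278 → s_1 = 4.160000 - (-2.491273)/(0.475278) = 9.401723
s_1 = 9.401723: f = 3.624776, f' = 0.000266 → s_2 = 9.401723 - (3.624776)/(0.000266) = -13629.880775
s_2 = -13629.880775: f = -13636.677492, f' = 0.919042 → s_3 = -13629.880775 - (-13636.677492)/(0.919042) = 1208.051272

1208.0513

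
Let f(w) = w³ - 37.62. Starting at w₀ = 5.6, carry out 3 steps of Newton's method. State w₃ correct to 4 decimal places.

f'(w) = 3w²
w_0 = 5.600000: f = 137.996000, f' = 94.080000 → w_1 = 5.600000 - (137.996000)/(94.080000) = 4.133206
w_1 = 4.133206: f = 32.989166, f' = 51.250170 → w_2 = 4.133206 - (32.989166)/(51.250170) = 3.489517
w_2 = 3.489517: f = 4.870898, f' = 36.530184 → w_3 = 3.489517 - (4.870898)/(36.530184) = 3.356178

3.3562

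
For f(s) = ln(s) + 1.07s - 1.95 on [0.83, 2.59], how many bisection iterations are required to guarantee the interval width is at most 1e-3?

Initial width b − a = 2.59 − 0.83 = 1.760000.
After n steps the width is (b−a)/2^n; need (b−a)/2^n ≤ 1e-3.
So n ≥ log₂(1.760000/1e-3) = log₂(1760.0000) ≈ 10.7814.
Hence n = 11.

11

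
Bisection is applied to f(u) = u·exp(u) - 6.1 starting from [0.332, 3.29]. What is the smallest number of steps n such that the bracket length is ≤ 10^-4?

15

Initial width b − a = 3.29 − 0.332 = 2.958000.
After n steps the width is (b−a)/2^n; need (b−a)/2^n ≤ 10^-4.
So n ≥ log₂(2.958000/10^-4) = log₂(29580.0000) ≈ 14.8523.
Hence n = 15.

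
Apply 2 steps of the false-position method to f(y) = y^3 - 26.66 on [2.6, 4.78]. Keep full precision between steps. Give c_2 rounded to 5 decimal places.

2.91391

f(2.600000) = -9.084000, f(4.780000) = 82.555352
step 1: c = 2.816098, f(c) = -4.327184 < 0 → new bracket [2.816098, 4.780000]
step 2: c = 2.913911, f(c) = -1.918351 < 0 → new bracket [2.913911, 4.780000]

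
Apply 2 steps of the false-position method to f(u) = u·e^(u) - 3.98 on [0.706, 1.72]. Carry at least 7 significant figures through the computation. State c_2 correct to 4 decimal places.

f(0.706000) = -2.549735, f(1.720000) = 5.625389
step 1: c = 1.022256, f(c) = -1.138683 < 0 → new bracket [1.022256, 1.720000]
step 2: c = 1.139716, f(c) = -0.417383 < 0 → new bracket [1.139716, 1.720000]

1.1397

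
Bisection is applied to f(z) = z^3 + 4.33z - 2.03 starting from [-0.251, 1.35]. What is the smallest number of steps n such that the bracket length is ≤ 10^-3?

Initial width b − a = 1.35 − -0.251 = 1.601000.
After n steps the width is (b−a)/2^n; need (b−a)/2^n ≤ 10^-3.
So n ≥ log₂(1.601000/10^-3) = log₂(1601.0000) ≈ 10.6448.
Hence n = 11.

11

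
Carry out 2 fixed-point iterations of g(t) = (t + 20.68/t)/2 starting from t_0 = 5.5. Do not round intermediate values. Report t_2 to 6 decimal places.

4.548261

t_1 = g(5.500000) = 4.630000
t_2 = g(4.630000) = 4.548261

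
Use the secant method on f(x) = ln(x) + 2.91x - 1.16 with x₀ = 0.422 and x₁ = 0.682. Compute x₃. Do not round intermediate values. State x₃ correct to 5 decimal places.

f(x_0) = -0.794730, f(x_1) = 0.441894
x_2 = 0.682000 - (0.441894)·(0.682000 - 0.422000)/(0.441894 - (-0.794730)) = 0.589092; f(x_2) = 0.025084
x_3 = 0.589092 - (0.025084)·(0.589092 - 0.682000)/(0.025084 - (0.441894)) = 0.583501; f(x_3) = -0.000723

0.58350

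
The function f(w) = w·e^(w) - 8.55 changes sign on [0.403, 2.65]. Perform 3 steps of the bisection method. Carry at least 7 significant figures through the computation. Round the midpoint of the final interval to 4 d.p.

f(0.403000) = -7.946988, f(2.650000) = 28.958202 (opposite signs)
step 1: m = 1.526500, f(m) = -1.524984 < 0 → root in [1.526500, 2.650000]
step 2: m = 2.088250, f(m) = 8.303804 > 0 → root in [1.526500, 2.088250]
step 3: m = 1.807375, f(m) = 2.464918 > 0 → root in [1.526500, 1.807375]
Midpoint of [1.526500, 1.807375] = 1.666937

1.6669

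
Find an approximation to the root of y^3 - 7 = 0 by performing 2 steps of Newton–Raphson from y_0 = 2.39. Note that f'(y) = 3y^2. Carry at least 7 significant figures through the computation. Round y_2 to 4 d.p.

y_0 = 2.390000: f = 6.651919, f' = 17.136300 → y_1 = 2.390000 - (6.651919)/(17.136300) = 2.001823
y_1 = 2.001823: f = 1.021895, f' = 12.021885 → y_2 = 2.001823 - (1.021895)/(12.021885) = 1.916820

1.9168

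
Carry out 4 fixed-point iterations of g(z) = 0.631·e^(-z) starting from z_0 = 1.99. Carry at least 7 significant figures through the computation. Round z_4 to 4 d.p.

0.4430

z_1 = g(1.990000) = 0.086255
z_2 = g(0.086255) = 0.578854
z_3 = g(0.578854) = 0.353701
z_4 = g(0.353701) = 0.443016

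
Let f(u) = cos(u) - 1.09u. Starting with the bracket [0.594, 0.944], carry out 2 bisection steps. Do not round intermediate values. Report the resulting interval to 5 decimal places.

[0.68150, 0.76900]

f(0.594000) = 0.181249, f(0.944000) = -0.442407 (opposite signs)
step 1: m = 0.769000, f(m) = -0.119604 < 0 → root in [0.594000, 0.769000]
step 2: m = 0.681500, f(m) = 0.033794 > 0 → root in [0.681500, 0.769000]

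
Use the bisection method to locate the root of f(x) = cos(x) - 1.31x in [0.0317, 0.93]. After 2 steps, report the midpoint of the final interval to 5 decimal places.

0.59314

f(0.031700) = 0.957971, f(0.930000) = -0.620466 (opposite signs)
step 1: m = 0.480850, f(m) = 0.256689 > 0 → root in [0.480850, 0.930000]
step 2: m = 0.705425, f(m) = -0.162771 < 0 → root in [0.480850, 0.705425]
Midpoint of [0.480850, 0.705425] = 0.593137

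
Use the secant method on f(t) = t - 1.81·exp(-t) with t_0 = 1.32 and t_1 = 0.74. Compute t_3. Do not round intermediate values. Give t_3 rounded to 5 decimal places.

f(t_0) = 0.836485, f(t_1) = -0.123576
t_2 = 0.740000 - (-0.123576)·(0.740000 - 1.320000)/(-0.123576 - (0.836485)) = 0.814656; f(t_2) = 0.013203
t_3 = 0.814656 - (0.013203)·(0.814656 - 0.740000)/(0.013203 - (-0.123576)) = 0.807450; f(t_3) = 0.000200

0.80745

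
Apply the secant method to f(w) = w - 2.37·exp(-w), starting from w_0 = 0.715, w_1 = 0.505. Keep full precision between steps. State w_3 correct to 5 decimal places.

0.93011

f(w_0) = -0.444385, f(w_1) = -0.925308
w_2 = 0.505000 - (-0.925308)·(0.505000 - 0.715000)/(-0.925308 - (-0.444385)) = 0.909045; f(w_2) = -0.045848
w_3 = 0.909045 - (-0.045848)·(0.909045 - 0.505000)/(-0.045848 - (-0.925308)) = 0.930109; f(w_3) = -0.004881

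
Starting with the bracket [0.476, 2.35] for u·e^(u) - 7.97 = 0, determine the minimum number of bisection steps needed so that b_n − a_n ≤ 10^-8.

28

Initial width b − a = 2.35 − 0.476 = 1.874000.
After n steps the width is (b−a)/2^n; need (b−a)/2^n ≤ 10^-8.
So n ≥ log₂(1.874000/10^-8) = log₂(187400000.0000) ≈ 27.4815.
Hence n = 28.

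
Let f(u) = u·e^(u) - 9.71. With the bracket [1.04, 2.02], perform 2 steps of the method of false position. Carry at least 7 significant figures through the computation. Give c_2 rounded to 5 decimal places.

1.69871

f(1.040000) = -6.767614, f(2.020000) = 5.517416
step 1: c = 1.579865, f(c) = -2.040857 < 0 → new bracket [1.579865, 2.020000]
step 2: c = 1.698709, f(c) = -0.423355 < 0 → new bracket [1.698709, 2.020000]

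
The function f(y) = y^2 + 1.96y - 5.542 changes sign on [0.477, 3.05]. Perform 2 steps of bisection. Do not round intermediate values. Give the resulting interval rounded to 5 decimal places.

f(0.477000) = -4.379551, f(3.050000) = 9.738500 (opposite signs)
step 1: m = 1.763500, f(m) = 1.024392 > 0 → root in [0.477000, 1.763500]
step 2: m = 1.120250, f(m) = -2.091350 < 0 → root in [1.120250, 1.763500]

[1.12025, 1.76350]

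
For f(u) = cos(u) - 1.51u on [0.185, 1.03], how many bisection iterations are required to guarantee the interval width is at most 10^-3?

Initial width b − a = 1.03 − 0.185 = 0.845000.
After n steps the width is (b−a)/2^n; need (b−a)/2^n ≤ 10^-3.
So n ≥ log₂(0.845000/10^-3) = log₂(845.0000) ≈ 9.7228.
Hence n = 10.

10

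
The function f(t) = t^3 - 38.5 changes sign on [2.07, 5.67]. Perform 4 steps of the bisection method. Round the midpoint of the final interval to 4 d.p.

3.3075

f(2.070000) = -29.630257, f(5.670000) = 143.784263 (opposite signs)
step 1: m = 3.870000, f(m) = 19.460603 > 0 → root in [2.070000, 3.870000]
step 2: m = 2.970000, f(m) = -12.301927 < 0 → root in [2.970000, 3.870000]
step 3: m = 3.420000, f(m) = 1.501688 > 0 → root in [2.970000, 3.420000]
step 4: m = 3.195000, f(m) = -5.885360 < 0 → root in [3.195000, 3.420000]
Midpoint of [3.195000, 3.420000] = 3.307500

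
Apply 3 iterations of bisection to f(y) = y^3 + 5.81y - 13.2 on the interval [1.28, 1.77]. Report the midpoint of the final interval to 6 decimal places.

f(1.280000) = -3.666048, f(1.770000) = 2.628933 (opposite signs)
step 1: m = 1.525000, f(m) = -0.793172 < 0 → root in [1.525000, 1.770000]
step 2: m = 1.647500, f(m) = 0.843712 > 0 → root in [1.525000, 1.647500]
step 3: m = 1.586250, f(m) = 0.007417 > 0 → root in [1.525000, 1.586250]
Midpoint of [1.525000, 1.586250] = 1.555625

1.555625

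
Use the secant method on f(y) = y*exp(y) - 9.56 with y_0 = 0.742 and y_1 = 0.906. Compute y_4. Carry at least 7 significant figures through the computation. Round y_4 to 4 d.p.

1.4753

f(y_0) = -8.001702, f(y_1) = -7.318189
y_2 = 0.906000 - (-7.318189)·(0.906000 - 0.742000)/(-7.318189 - (-8.001702)) = 2.661903; f(y_2) = 28.567808
y_3 = 2.661903 - (28.567808)·(2.661903 - 0.906000)/(28.567808 - (-7.318189)) = 1.264079; f(y_3) = -5.085373
y_4 = 1.264079 - (-5.085373)·(1.264079 - 2.661903)/(-5.085373 - (28.567808)) = 1.475306; f(y_4) = -3.109411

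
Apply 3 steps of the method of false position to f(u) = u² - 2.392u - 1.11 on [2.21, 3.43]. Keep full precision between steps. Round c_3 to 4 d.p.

2.7866

False-position update: c = (a·f(b) − b·f(a))/(f(b) − f(a)); replace the endpoint whose sign matches f(c).
f(2.210000) = -1.512220, f(3.430000) = 2.450340
step 1: c = 2.675585, f(c) = -0.351244 < 0 → new bracket [2.675585, 3.430000]
step 2: c = 2.770169, f(c) = -0.062409 < 0 → new bracket [2.770169, 3.430000]
step 3: c = 2.786557, f(c) = -0.010545 < 0 → new bracket [2.786557, 3.430000]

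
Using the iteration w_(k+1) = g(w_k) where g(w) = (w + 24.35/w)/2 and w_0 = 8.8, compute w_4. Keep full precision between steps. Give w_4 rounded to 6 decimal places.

4.934572

w_1 = g(8.800000) = 5.783523
w_2 = g(5.783523) = 4.996880
w_3 = g(4.996880) = 4.934960
w_4 = g(4.934960) = 4.934572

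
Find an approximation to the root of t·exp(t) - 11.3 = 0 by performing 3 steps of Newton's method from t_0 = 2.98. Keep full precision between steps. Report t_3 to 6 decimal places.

1.839683

f'(t) = (t + 1)·exp(t)
t_0 = 2.980000: f = 47.369694, f' = 78.357510 → t_1 = 2.980000 - (47.369694)/(78.357510) = 2.375467
t_1 = 2.375467: f = 14.250610, f' = 36.306646 → t_2 = 2.375467 - (14.250610)/(36.306646) = 1.982960
t_2 = 1.982960: f = 3.104648, f' = 21.668863 → t_3 = 1.982960 - (3.104648)/(21.668863) = 1.839683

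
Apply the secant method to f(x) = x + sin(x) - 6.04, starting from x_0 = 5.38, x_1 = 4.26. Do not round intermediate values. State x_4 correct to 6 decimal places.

6.161513

f(x_0) = -1.445303, f(x_1) = -2.679405
x_2 = 4.260000 - (-2.679405)·(4.260000 - 5.380000)/(-2.679405 - (-1.445303)) = 6.691673; f(x_2) = 1.048896
x_3 = 6.691673 - (1.048896)·(6.691673 - 4.260000)/(1.048896 - (-2.679405)) = 6.007562; f(x_3) = -0.304584
x_4 = 6.007562 - (-0.304584)·(6.007562 - 6.691673)/(-0.304584 - (1.048896)) = 6.161513; f(x_4) = 0.000141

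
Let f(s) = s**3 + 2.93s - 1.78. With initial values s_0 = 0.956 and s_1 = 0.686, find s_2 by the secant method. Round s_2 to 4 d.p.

Secant update: s_(k+1) = s_k − f(s_k)·(s_k − s_(k-1))/(f(s_k) − f(s_(k-1))).
f(s_0) = 1.894803, f(s_1) = 0.552809
s_2 = 0.686000 - (0.552809)·(0.686000 - 0.956000)/(0.552809 - (1.894803)) = 0.574779; f(s_2) = 0.093991

0.5748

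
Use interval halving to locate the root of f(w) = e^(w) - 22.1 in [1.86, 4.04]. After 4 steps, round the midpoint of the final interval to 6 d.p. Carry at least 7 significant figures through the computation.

3.154375

f(1.860000) = -15.676263, f(4.040000) = 34.726343 (opposite signs)
step 1: m = 2.950000, f(m) = -2.994046 < 0 → root in [2.950000, 4.040000]
step 2: m = 3.495000, f(m) = 10.850288 > 0 → root in [2.950000, 3.495000]
step 3: m = 3.222500, f(m) = 2.990769 > 0 → root in [2.950000, 3.222500]
step 4: m = 3.086250, f(m) = -0.205182 < 0 → root in [3.086250, 3.222500]
Midpoint of [3.086250, 3.222500] = 3.154375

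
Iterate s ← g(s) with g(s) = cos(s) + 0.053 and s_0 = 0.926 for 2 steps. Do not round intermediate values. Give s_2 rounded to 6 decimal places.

0.846635

s_1 = g(0.926000) = 0.654036
s_2 = g(0.654036) = 0.846635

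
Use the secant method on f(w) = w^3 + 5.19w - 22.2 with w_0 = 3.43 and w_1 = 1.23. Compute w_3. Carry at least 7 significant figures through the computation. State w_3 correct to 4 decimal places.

2.3575

f(w_0) = 35.955307, f(w_1) = -13.955433
w_2 = 1.230000 - (-13.955433)·(1.230000 - 3.430000)/(-13.955433 - (35.955307)) = 1.845137; f(w_2) = -6.341911
w_3 = 1.845137 - (-6.341911)·(1.845137 - 1.230000)/(-6.341911 - (-13.955433)) = 2.357534; f(w_3) = 3.138698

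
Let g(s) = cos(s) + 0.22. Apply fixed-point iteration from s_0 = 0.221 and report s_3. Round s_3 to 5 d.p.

1.05295

s_1 = g(0.221000) = 1.195679
s_2 = g(1.195679) = 0.586382
s_3 = g(0.586382) = 1.052948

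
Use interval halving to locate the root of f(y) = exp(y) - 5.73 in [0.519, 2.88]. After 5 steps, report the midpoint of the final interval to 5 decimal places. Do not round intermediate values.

1.73639

f(0.519000) = -4.049654, f(2.880000) = 12.084273 (opposite signs)
step 1: m = 1.699500, f(m) = -0.258789 < 0 → root in [1.699500, 2.880000]
step 2: m = 2.289750, f(m) = 4.142469 > 0 → root in [1.699500, 2.289750]
step 3: m = 1.994625, f(m) = 1.619446 > 0 → root in [1.699500, 1.994625]
step 4: m = 1.847062, f(m) = 0.611165 > 0 → root in [1.699500, 1.847062]
step 5: m = 1.773281, f(m) = 0.160149 > 0 → root in [1.699500, 1.773281]
Midpoint of [1.699500, 1.773281] = 1.736391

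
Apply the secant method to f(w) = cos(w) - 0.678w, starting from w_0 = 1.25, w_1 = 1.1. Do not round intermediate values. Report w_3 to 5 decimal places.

f(w_0) = -0.532178, f(w_1) = -0.292204
w_2 = 1.100000 - (-0.292204)·(1.100000 - 1.250000)/(-0.292204 - (-0.532178)) = 0.917353; f(w_2) = -0.014041
w_3 = 0.917353 - (-0.014041)·(0.917353 - 1.100000)/(-0.014041 - (-0.292204)) = 0.908133; f(w_3) = -0.000496

0.90813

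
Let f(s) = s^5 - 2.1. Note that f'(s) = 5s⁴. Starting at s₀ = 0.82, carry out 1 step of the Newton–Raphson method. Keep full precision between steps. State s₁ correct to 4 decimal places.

s_0 = 0.820000: f = -1.729260, f' = 2.260609 → s_1 = 0.820000 - (-1.729260)/(2.260609) = 1.584953

1.5850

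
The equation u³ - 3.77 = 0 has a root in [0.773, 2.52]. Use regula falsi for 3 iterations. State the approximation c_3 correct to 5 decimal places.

f(0.773000) = -3.308110, f(2.520000) = 12.233008
step 1: c = 1.144870, f(c) = -2.269389 < 0 → new bracket [1.144870, 2.520000]
step 2: c = 1.360055, f(c) = -1.254238 < 0 → new bracket [1.360055, 2.520000]
step 3: c = 1.467923, f(c) = -0.606920 < 0 → new bracket [1.467923, 2.520000]

1.46792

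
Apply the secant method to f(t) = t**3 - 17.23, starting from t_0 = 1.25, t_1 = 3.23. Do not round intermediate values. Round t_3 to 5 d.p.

Secant update: t_(k+1) = t_k − f(t_k)·(t_k − t_(k-1))/(f(t_k) − f(t_(k-1))).
f(t_0) = -15.276875, f(t_1) = 16.468267
t_2 = 3.230000 - (16.468267)·(3.230000 - 1.250000)/(16.468267 - (-15.276875)) = 2.202845; f(t_2) = -6.540631
t_3 = 2.202845 - (-6.540631)·(2.202845 - 3.230000)/(-6.540631 - (16.468267)) = 2.494830; f(t_3) = -1.701741

2.49483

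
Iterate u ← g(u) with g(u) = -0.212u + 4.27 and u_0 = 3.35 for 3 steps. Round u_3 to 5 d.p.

3.52475

u_1 = g(3.350000) = 3.559800
u_2 = g(3.559800) = 3.515322
u_3 = g(3.515322) = 3.524752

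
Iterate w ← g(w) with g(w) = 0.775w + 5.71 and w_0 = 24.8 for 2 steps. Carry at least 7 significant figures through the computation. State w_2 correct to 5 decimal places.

w_1 = g(24.800000) = 24.930000
w_2 = g(24.930000) = 25.030750

25.03075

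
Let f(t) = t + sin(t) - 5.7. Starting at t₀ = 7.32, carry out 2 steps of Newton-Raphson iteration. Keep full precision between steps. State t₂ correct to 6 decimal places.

6.002458

f'(t) = 1 + cos(t)
t_0 = 7.320000: f = 2.480787, f' = 1.508965 → t_1 = 7.320000 - (2.480787)/(1.508965) = 5.675967
t_1 = 5.675967: f = -0.594618, f' = 1.821239 → t_2 = 5.675967 - (-0.594618)/(1.821239) = 6.002458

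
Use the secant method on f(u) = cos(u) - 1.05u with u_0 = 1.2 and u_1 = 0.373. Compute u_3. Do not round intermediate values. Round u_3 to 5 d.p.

f(u_0) = -0.897642, f(u_1) = 0.539588
u_2 = 0.373000 - (0.539588)·(0.373000 - 1.200000)/(0.539588 - (-0.897642)) = 0.683486; f(u_2) = 0.057716
u_3 = 0.683486 - (0.057716)·(0.683486 - 0.373000)/(0.057716 - (0.539588)) = 0.720674; f(u_3) = -0.005347

0.72067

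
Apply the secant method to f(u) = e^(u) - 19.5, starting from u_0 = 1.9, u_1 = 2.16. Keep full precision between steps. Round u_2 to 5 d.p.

3.57822

f(u_0) = -12.814106, f(u_1) = -10.828862
u_2 = 2.160000 - (-10.828862)·(2.160000 - 1.900000)/(-10.828862 - (-12.814106)) = 3.578216; f(u_2) = 16.309609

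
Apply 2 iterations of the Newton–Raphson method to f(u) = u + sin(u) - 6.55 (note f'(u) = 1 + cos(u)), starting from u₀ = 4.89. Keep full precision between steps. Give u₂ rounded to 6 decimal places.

6.327801

u_0 = 4.890000: f = -2.644269, f' = 1.176679 → u_1 = 4.890000 - (-2.644269)/(1.176679) = 7.137231
u_1 = 7.137231: f = 1.341175, f' = 1.656938 → u_2 = 7.137231 - (1.341175)/(1.656938) = 6.327801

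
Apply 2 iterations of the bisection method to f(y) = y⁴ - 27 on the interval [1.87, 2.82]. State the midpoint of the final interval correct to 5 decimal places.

f(1.870000) = -14.771690, f(2.820000) = 36.240666 (opposite signs)
step 1: m = 2.345000, f(m) = 3.239276 > 0 → root in [1.870000, 2.345000]
step 2: m = 2.107500, f(m) = -7.272578 < 0 → root in [2.107500, 2.345000]
Midpoint of [2.107500, 2.345000] = 2.226250

2.22625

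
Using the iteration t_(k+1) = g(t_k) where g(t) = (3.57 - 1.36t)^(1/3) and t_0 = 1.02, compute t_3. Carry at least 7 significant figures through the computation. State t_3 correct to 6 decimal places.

t_1 = g(1.020000) = 1.297193
t_2 = g(1.297193) = 1.217749
t_3 = g(1.217749) = 1.241567

1.241567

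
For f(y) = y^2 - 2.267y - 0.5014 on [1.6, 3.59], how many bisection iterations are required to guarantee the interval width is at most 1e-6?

21

Initial width b − a = 3.59 − 1.6 = 1.990000.
After n steps the width is (b−a)/2^n; need (b−a)/2^n ≤ 1e-6.
So n ≥ log₂(1.990000/1e-6) = log₂(1990000.0000) ≈ 20.9243.
Hence n = 21.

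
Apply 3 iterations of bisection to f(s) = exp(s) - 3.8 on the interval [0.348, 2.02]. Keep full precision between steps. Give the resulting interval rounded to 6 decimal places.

[1.184000, 1.393000]

f(0.348000) = -2.383768, f(2.020000) = 3.738325 (opposite signs)
step 1: m = 1.184000, f(m) = -0.532582 < 0 → root in [1.184000, 2.020000]
step 2: m = 1.602000, f(m) = 1.162948 > 0 → root in [1.184000, 1.602000]
step 3: m = 1.393000, f(m) = 0.226913 > 0 → root in [1.184000, 1.393000]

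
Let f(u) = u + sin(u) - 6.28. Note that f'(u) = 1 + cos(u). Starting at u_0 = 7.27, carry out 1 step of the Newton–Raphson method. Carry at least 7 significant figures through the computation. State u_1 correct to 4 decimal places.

6.0941

u_0 = 7.270000: f = 1.824274, f' = 1.551350 → u_1 = 7.270000 - (1.824274)/(1.551350) = 6.094073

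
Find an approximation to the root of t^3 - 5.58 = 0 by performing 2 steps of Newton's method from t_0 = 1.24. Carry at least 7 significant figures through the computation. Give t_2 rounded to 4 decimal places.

f'(t) = 3t^2
t_0 = 1.240000: f = -3.673376, f' = 4.612800 → t_1 = 1.240000 - (-3.673376)/(4.612800) = 2.036344
t_1 = 2.036344: f = 2.864102, f' = 12.440092 → t_2 = 2.036344 - (2.864102)/(12.440092) = 1.806112

1.8061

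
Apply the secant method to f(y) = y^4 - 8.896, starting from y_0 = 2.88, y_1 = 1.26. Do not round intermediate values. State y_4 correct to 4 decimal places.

f(y_0) = 59.901071, f(y_1) = -6.375526
y_2 = 1.260000 - (-6.375526)·(1.260000 - 2.880000)/(-6.375526 - (59.901071)) = 1.415837; f(y_2) = -4.877600
y_3 = 1.415837 - (-4.877600)·(1.415837 - 1.260000)/(-4.877600 - (-6.375526)) = 1.923279; f(y_3) = 4.786628
y_4 = 1.923279 - (4.786628)·(1.923279 - 1.415837)/(4.786628 - (-4.877600)) = 1.671947; f(y_4) = -1.081708

1.6719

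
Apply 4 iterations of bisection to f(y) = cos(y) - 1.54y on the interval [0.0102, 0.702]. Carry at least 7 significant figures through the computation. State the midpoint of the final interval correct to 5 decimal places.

0.55067

f(0.010200) = 0.984240, f(0.702000) = -0.317528 (opposite signs)
step 1: m = 0.356100, f(m) = 0.388870 > 0 → root in [0.356100, 0.702000]
step 2: m = 0.529050, f(m) = 0.048550 > 0 → root in [0.529050, 0.702000]
step 3: m = 0.615525, f(m) = -0.131438 < 0 → root in [0.529050, 0.615525]
step 4: m = 0.572288, f(m) = -0.040658 < 0 → root in [0.529050, 0.572288]
Midpoint of [0.529050, 0.572288] = 0.550669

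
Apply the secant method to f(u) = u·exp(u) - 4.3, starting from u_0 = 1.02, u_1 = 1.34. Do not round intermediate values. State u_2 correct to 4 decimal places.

f(u_0) = -1.471341, f(u_1) = 0.817518
u_2 = 1.340000 - (0.817518)·(1.340000 - 1.020000)/(0.817518 - (-1.471341)) = 1.225705; f(u_2) = -0.124556

1.2257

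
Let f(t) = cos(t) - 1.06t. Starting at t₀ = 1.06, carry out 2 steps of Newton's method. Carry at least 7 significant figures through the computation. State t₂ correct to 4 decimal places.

0.7134

Newton update: t ← t − f(t)/f'(t).
f'(t) = -sin(t) - 1.06
t_0 = 1.060000: f = -0.634728, f' = -1.932355 → t_1 = 1.060000 - (-0.634728)/(-1.932355) = 0.731526
t_1 = 0.731526: f = -0.031262, f' = -1.728006 → t_2 = 0.731526 - (-0.031262)/(-1.728006) = 0.713435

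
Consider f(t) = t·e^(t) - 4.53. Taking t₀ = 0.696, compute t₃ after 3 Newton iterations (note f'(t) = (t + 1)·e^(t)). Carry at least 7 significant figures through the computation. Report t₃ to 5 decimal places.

t_0 = 0.696000: f = -3.134023, f' = 3.401691 → t_1 = 0.696000 - (-3.134023)/(3.401691) = 1.617313
t_1 = 1.617313: f = 3.620504, f' = 13.190037 → t_2 = 1.617313 - (3.620504)/(13.190037) = 1.342826
t_2 = 1.342826: f = 0.612821, f' = 8.972671 → t_3 = 1.342826 - (0.612821)/(8.972671) = 1.274527

1.27453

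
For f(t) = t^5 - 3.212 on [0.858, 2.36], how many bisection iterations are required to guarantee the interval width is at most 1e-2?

Initial width b − a = 2.36 − 0.858 = 1.502000.
After n steps the width is (b−a)/2^n; need (b−a)/2^n ≤ 1e-2.
So n ≥ log₂(1.502000/1e-2) = log₂(150.2000) ≈ 7.2307.
Hence n = 8.

8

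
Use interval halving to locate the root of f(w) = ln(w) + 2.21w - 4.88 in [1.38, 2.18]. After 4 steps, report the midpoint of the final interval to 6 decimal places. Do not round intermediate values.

1.905000

f(1.380000) = -1.508117, f(2.180000) = 0.717125 (opposite signs)
step 1: m = 1.780000, f(m) = -0.369587 < 0 → root in [1.780000, 2.180000]
step 2: m = 1.980000, f(m) = 0.178897 > 0 → root in [1.780000, 1.980000]
step 3: m = 1.880000, f(m) = -0.093928 < 0 → root in [1.880000, 1.980000]
step 4: m = 1.930000, f(m) = 0.042820 > 0 → root in [1.880000, 1.930000]
Midpoint of [1.880000, 1.930000] = 1.905000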